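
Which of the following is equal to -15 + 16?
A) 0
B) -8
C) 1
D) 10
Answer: C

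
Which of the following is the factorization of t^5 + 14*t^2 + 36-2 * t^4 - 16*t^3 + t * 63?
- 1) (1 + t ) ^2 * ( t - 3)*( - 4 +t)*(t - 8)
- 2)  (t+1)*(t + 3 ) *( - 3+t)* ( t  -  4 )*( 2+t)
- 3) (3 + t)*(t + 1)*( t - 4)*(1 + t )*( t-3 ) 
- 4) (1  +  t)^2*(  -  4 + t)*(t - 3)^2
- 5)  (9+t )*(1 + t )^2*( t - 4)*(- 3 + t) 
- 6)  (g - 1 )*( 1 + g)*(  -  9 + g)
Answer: 3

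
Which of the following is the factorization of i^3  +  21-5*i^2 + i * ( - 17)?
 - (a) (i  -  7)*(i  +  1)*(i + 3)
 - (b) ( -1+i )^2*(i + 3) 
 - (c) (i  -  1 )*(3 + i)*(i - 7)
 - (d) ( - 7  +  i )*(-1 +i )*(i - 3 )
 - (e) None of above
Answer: c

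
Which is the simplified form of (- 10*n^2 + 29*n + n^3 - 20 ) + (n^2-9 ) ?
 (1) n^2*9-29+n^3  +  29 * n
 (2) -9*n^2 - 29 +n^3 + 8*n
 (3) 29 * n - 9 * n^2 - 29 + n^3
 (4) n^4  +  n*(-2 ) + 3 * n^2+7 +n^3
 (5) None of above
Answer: 3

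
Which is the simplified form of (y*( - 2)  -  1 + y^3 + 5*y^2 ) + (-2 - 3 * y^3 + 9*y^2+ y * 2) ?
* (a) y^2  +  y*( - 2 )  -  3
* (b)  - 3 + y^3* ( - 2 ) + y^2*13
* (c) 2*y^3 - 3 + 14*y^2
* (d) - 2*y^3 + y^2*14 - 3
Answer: d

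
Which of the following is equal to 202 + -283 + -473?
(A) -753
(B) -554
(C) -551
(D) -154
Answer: B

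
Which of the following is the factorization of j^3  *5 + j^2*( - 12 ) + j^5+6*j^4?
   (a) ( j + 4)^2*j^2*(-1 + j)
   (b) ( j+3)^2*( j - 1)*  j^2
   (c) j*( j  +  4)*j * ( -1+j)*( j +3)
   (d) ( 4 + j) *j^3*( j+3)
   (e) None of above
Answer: c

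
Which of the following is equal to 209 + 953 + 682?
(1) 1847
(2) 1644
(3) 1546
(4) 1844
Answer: 4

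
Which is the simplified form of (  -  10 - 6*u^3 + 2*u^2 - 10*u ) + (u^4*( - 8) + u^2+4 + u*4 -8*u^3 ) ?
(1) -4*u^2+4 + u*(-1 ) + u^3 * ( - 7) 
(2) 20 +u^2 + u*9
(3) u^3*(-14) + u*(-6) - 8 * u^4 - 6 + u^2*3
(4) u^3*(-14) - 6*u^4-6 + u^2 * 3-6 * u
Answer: 3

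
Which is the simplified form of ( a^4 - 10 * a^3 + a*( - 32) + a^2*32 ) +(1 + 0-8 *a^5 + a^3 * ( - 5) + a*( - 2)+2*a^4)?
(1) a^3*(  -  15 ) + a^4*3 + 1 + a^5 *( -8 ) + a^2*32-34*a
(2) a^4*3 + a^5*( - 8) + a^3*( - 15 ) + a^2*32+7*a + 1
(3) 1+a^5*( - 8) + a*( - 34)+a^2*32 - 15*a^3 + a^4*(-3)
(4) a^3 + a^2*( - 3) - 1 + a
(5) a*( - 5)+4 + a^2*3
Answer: 1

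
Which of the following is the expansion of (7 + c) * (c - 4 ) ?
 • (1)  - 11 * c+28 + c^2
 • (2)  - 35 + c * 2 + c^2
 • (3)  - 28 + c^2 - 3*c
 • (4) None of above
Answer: 4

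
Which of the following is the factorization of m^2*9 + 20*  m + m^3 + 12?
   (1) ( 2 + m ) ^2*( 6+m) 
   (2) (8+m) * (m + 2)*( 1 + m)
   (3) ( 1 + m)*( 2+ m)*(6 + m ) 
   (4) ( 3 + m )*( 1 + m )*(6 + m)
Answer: 3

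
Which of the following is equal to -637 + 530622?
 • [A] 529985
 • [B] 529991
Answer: A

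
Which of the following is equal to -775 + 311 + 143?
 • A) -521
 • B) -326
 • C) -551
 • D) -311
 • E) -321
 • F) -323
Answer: E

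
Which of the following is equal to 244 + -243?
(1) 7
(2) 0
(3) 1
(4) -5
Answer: 3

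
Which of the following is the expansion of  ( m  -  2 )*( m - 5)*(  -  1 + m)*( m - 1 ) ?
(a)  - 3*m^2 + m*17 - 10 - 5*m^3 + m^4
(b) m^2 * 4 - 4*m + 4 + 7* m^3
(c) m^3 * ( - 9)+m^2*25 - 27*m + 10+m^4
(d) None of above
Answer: c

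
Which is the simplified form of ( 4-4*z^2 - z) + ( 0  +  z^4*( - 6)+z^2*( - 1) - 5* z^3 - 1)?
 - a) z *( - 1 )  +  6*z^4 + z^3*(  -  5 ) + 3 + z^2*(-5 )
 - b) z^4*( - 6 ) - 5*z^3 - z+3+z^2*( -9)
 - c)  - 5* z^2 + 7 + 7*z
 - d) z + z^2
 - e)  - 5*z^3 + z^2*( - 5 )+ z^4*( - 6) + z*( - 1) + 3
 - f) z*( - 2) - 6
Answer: e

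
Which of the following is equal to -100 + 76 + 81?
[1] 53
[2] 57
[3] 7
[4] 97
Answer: 2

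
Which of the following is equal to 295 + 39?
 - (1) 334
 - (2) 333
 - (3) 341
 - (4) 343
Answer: 1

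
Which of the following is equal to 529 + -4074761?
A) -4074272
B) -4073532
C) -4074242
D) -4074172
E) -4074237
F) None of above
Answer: F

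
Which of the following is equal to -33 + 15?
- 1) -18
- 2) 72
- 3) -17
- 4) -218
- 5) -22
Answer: 1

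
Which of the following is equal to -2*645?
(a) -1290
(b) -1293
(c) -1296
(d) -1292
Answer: a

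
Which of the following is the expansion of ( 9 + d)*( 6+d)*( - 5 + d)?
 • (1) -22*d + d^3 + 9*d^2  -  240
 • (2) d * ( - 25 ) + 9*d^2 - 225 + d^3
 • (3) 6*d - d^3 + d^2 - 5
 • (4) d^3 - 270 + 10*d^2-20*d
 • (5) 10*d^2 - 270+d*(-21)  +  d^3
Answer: 5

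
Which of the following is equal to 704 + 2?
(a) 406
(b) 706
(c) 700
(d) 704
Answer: b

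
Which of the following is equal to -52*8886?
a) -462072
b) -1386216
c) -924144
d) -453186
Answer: a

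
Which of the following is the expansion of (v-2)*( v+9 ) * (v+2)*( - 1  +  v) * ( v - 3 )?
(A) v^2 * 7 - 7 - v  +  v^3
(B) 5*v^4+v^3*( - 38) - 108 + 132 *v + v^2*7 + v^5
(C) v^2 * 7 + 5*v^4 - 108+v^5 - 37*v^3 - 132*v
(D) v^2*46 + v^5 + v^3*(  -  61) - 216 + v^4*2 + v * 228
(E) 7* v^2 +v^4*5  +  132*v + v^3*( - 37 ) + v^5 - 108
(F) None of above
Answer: E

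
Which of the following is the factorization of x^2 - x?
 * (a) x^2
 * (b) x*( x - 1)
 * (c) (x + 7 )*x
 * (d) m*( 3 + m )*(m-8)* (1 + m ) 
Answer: b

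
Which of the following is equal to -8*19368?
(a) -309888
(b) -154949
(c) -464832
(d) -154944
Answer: d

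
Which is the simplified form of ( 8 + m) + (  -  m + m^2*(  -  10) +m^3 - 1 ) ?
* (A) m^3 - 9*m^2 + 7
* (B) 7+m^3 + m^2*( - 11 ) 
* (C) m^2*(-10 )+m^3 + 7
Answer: C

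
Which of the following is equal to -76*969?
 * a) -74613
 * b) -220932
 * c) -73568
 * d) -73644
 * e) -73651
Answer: d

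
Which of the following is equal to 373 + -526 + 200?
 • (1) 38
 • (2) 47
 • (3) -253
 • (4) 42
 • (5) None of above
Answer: 2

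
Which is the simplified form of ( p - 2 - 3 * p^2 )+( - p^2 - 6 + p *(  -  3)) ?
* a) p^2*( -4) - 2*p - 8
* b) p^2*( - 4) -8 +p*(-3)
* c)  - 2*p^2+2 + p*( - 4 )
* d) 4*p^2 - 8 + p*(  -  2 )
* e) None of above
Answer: a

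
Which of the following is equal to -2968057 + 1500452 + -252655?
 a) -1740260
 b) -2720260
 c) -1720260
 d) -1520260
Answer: c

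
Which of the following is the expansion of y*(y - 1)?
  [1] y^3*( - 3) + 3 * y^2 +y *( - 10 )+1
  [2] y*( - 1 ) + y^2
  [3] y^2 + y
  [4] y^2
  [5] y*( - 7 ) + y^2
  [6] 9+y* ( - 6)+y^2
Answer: 2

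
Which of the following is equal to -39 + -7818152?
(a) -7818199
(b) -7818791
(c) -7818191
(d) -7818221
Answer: c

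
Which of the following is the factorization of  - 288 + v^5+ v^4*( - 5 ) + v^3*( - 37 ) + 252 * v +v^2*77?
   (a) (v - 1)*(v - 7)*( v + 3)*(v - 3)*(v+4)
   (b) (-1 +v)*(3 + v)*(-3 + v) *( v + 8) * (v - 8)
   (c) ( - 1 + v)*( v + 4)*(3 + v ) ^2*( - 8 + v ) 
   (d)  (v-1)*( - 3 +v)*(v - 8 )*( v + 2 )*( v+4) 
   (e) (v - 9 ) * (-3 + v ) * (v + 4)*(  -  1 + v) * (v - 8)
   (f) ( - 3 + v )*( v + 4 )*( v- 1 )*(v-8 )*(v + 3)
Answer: f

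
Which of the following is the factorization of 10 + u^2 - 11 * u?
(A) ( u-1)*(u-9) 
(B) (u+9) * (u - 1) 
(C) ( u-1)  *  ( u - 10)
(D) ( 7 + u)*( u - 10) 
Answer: C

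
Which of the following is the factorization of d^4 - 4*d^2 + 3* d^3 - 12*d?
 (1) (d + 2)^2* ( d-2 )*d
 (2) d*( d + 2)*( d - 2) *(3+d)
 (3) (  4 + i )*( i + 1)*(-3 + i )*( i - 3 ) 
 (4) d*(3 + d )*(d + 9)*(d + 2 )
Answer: 2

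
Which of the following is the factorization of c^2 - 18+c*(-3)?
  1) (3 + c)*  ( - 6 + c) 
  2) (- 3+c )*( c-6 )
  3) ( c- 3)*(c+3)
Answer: 1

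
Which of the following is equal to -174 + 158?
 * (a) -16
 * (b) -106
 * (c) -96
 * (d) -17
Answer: a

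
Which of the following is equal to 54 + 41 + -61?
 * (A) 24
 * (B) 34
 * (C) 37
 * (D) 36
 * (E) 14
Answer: B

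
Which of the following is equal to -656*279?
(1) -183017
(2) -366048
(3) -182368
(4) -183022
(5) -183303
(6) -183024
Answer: 6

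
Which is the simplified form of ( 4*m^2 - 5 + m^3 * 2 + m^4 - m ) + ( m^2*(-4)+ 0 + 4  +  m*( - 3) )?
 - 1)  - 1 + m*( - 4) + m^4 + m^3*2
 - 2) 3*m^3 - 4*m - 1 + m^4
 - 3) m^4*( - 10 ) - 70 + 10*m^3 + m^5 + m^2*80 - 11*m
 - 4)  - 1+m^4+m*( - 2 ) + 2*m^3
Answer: 1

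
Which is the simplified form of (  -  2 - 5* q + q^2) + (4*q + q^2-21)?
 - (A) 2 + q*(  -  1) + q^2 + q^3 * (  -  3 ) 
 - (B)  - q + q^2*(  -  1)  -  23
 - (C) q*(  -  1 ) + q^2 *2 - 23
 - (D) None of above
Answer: C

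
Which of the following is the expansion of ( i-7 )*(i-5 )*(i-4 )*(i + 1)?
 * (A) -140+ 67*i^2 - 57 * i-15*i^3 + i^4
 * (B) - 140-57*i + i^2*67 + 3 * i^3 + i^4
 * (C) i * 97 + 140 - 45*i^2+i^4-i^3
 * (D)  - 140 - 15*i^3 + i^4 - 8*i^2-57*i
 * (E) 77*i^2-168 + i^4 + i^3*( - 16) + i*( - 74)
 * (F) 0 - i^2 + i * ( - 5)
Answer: A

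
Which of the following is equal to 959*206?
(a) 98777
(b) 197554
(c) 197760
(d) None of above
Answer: b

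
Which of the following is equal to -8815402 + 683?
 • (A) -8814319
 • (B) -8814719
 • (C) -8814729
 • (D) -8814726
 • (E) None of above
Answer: B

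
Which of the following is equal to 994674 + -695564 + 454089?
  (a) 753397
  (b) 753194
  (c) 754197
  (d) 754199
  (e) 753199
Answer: e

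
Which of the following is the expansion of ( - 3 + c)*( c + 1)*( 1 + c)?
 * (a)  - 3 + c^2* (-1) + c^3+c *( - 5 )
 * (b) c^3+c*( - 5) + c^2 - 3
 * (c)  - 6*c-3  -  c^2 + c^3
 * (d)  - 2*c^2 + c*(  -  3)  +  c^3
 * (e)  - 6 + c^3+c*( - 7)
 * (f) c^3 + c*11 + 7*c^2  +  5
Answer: a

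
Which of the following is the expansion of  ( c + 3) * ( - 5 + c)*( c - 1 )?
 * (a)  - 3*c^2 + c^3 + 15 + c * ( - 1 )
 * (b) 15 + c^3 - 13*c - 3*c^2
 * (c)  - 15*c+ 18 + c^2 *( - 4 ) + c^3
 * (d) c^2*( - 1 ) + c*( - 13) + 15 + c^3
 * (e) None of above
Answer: b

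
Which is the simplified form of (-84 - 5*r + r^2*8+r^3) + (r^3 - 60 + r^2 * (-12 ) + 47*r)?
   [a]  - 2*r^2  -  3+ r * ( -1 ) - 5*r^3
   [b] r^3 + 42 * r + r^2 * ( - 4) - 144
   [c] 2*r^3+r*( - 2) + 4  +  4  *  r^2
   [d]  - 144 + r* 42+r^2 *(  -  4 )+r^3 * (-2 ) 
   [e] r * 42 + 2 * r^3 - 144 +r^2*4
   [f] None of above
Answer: f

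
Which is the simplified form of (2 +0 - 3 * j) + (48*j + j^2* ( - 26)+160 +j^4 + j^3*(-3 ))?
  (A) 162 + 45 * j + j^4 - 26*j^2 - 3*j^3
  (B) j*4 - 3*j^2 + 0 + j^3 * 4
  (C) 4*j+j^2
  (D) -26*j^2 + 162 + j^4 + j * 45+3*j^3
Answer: A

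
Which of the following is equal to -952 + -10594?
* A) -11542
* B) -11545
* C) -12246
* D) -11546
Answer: D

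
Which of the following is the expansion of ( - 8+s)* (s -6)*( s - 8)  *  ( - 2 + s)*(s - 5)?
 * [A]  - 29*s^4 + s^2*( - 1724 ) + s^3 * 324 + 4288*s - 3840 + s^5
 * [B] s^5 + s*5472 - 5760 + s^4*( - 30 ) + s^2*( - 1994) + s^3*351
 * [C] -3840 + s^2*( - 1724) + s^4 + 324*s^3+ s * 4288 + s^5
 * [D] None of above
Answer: A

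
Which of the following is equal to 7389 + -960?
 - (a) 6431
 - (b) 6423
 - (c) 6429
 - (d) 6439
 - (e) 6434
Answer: c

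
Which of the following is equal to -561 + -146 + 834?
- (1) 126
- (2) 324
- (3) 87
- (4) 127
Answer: 4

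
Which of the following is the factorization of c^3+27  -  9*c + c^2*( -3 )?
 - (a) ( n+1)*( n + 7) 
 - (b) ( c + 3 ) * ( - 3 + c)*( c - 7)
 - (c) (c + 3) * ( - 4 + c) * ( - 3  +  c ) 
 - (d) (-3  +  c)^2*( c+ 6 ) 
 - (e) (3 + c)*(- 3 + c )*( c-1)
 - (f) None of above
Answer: f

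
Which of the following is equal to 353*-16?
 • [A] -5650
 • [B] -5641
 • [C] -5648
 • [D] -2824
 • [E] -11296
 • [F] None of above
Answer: C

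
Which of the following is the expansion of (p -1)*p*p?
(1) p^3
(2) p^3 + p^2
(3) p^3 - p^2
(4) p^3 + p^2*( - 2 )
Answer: 3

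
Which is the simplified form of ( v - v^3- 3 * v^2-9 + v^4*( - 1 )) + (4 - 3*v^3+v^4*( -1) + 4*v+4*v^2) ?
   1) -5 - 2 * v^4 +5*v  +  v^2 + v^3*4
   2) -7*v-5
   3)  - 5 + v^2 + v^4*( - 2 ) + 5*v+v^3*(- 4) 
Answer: 3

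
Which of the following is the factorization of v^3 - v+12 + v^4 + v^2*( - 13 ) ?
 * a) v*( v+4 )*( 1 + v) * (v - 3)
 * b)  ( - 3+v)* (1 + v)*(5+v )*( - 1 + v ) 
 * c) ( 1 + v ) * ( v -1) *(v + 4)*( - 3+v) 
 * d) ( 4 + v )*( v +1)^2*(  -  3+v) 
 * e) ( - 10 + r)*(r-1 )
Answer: c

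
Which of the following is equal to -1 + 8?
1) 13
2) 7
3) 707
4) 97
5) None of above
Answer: 2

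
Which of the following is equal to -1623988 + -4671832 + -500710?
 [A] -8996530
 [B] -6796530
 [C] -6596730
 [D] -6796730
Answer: B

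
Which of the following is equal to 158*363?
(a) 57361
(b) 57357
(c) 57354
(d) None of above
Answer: c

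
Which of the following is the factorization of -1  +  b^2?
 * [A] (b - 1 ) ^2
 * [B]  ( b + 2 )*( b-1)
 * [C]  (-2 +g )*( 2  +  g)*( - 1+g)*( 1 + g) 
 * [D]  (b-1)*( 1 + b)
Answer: D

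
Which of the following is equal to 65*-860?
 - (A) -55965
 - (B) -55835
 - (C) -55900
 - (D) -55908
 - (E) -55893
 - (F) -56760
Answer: C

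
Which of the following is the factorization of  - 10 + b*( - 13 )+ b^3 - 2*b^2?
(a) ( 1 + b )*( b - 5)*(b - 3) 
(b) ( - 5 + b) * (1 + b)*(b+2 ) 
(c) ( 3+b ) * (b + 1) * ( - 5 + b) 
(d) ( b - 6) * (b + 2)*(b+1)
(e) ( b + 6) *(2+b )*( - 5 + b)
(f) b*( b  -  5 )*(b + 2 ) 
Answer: b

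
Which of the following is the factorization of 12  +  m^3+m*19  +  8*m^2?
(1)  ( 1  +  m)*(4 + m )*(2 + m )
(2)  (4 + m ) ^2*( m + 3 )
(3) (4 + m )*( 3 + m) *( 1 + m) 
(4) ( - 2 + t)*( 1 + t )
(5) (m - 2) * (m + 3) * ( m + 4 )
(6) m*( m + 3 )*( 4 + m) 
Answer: 3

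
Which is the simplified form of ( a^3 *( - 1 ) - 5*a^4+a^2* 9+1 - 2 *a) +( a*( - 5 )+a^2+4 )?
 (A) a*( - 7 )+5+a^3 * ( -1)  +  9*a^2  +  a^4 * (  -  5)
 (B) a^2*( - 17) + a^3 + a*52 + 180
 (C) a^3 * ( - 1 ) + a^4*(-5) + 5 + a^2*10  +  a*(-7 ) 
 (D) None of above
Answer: C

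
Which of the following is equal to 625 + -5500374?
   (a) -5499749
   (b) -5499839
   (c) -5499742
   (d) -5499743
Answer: a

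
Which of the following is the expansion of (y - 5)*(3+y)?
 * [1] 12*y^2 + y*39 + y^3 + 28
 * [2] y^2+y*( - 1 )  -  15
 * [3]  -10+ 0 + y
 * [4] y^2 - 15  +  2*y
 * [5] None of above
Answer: 5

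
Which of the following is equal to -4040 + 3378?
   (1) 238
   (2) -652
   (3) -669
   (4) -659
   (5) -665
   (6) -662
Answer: 6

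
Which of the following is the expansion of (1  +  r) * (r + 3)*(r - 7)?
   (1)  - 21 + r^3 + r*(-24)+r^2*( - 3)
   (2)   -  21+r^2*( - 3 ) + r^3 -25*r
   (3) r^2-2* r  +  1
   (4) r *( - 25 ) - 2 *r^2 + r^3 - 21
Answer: 2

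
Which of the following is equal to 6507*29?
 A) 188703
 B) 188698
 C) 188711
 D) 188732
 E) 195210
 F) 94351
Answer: A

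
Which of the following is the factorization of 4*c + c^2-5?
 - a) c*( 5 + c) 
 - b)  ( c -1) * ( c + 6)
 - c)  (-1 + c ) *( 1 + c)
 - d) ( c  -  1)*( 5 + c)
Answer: d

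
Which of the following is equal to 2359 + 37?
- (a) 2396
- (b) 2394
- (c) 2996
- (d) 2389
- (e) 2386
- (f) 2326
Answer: a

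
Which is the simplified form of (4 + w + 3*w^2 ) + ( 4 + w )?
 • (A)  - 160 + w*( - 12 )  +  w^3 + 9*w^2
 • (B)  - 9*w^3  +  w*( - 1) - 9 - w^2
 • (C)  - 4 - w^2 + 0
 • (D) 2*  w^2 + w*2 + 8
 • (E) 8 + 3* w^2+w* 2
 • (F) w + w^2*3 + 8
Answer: E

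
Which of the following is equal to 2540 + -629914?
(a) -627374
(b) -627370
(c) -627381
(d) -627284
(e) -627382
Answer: a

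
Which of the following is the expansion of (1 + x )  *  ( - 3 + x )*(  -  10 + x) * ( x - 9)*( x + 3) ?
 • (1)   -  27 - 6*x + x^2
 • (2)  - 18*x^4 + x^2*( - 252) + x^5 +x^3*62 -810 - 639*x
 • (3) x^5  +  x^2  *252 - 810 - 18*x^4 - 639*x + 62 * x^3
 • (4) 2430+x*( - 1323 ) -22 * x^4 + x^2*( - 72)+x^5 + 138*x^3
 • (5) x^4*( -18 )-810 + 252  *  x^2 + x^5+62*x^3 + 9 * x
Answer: 3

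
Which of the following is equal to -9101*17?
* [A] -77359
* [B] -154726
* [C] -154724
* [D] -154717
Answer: D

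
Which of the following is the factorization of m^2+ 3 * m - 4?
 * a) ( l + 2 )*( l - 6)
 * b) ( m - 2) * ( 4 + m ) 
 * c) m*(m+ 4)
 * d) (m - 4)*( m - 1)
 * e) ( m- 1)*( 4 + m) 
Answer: e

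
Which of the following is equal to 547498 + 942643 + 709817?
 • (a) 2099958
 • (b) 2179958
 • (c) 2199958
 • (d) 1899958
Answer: c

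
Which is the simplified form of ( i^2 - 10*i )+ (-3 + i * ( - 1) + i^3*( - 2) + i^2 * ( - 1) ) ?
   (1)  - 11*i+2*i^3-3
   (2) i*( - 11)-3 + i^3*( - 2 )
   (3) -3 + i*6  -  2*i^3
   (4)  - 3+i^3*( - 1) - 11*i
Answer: 2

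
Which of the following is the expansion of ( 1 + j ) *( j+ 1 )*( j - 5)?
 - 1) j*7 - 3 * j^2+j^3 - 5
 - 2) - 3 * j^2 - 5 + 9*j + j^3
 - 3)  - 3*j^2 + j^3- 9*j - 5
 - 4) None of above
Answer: 3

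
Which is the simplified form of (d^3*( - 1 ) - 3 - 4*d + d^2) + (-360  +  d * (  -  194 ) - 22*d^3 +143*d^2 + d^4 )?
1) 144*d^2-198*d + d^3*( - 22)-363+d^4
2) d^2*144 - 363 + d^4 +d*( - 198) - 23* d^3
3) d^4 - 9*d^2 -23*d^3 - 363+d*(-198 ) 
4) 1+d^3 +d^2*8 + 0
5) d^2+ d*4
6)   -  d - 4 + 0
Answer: 2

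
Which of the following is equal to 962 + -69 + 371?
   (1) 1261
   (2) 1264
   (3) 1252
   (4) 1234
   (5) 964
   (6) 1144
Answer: 2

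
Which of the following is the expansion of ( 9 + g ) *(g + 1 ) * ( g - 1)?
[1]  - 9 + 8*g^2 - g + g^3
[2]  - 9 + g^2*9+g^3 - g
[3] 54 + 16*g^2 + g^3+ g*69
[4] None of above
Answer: 2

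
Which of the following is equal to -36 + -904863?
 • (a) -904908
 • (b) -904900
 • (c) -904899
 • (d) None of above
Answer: c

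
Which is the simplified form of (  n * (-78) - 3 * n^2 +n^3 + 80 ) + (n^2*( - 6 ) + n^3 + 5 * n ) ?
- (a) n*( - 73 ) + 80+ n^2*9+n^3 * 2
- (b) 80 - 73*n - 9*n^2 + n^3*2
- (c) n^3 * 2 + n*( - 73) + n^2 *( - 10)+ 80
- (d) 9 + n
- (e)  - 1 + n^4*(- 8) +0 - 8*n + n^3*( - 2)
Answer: b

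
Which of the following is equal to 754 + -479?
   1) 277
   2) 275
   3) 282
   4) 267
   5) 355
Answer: 2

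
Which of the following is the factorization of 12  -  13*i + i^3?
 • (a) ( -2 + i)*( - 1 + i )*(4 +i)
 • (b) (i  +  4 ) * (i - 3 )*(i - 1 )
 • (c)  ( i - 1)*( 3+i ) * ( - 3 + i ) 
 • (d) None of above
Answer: b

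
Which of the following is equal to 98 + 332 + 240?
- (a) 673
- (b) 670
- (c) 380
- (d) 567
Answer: b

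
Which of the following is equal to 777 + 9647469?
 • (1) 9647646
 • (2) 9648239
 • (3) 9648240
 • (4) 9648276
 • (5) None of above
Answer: 5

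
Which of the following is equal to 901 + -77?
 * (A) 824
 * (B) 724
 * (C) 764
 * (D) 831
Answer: A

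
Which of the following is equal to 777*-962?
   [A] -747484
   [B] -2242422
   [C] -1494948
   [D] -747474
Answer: D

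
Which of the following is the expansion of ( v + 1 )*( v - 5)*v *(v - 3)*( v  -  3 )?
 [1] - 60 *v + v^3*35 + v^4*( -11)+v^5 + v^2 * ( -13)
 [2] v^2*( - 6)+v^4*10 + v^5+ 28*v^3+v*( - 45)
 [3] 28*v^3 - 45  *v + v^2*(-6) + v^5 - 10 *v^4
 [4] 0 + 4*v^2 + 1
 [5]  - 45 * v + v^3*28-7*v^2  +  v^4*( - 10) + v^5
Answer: 3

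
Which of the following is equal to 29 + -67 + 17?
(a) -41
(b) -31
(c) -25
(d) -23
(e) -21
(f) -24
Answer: e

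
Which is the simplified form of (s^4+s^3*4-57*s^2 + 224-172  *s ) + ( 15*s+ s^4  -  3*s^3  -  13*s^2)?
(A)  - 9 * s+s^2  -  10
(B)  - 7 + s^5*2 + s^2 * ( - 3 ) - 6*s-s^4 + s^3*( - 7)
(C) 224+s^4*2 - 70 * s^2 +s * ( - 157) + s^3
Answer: C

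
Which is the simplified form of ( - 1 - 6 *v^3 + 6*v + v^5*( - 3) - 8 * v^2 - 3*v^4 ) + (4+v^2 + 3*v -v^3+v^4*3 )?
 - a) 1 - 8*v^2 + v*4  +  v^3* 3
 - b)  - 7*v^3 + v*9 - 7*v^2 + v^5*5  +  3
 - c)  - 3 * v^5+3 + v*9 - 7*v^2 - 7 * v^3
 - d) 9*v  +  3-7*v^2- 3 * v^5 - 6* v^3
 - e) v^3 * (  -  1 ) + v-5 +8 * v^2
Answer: c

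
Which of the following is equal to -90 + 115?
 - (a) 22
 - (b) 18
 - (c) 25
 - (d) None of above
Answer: c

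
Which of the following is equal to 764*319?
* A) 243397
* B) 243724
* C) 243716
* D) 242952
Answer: C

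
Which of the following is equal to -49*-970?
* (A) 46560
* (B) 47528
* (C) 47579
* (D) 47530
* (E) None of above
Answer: D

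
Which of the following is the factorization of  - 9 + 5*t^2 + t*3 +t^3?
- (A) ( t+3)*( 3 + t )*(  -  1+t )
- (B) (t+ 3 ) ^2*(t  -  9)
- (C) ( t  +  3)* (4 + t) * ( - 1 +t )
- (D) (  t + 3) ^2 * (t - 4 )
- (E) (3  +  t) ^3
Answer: A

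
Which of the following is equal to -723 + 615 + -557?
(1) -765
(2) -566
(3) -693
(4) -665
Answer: 4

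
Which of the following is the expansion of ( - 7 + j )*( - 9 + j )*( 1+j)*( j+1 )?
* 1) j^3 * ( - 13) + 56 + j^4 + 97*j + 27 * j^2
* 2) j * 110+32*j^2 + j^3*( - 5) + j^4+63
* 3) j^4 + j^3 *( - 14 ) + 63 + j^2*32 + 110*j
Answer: 3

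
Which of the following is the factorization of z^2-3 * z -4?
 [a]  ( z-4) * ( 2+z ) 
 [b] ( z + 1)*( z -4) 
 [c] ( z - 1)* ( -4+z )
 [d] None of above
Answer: b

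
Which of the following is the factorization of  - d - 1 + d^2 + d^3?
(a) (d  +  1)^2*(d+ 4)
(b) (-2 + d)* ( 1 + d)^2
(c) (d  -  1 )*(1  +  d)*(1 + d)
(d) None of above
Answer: c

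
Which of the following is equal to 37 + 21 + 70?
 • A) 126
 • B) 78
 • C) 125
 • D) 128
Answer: D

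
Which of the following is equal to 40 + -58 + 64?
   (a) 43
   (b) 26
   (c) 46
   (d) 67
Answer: c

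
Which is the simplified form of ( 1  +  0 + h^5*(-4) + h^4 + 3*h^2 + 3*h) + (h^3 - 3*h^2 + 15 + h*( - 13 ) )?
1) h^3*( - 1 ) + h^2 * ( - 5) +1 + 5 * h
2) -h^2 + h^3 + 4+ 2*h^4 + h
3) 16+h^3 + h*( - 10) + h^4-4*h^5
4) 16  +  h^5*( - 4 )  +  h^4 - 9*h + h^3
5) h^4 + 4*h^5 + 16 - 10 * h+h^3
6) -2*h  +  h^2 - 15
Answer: 3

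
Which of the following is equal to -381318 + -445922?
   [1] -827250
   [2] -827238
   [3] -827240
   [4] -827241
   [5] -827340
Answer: 3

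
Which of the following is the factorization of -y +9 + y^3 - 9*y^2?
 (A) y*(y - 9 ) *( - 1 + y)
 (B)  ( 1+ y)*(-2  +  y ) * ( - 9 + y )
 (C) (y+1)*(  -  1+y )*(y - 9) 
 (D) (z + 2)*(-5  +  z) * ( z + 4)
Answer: C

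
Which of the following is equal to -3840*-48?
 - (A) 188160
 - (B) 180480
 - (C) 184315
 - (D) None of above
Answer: D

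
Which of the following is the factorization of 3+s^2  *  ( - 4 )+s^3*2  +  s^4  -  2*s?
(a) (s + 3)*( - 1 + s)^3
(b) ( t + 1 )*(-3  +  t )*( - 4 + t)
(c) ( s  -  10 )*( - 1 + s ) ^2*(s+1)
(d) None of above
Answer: d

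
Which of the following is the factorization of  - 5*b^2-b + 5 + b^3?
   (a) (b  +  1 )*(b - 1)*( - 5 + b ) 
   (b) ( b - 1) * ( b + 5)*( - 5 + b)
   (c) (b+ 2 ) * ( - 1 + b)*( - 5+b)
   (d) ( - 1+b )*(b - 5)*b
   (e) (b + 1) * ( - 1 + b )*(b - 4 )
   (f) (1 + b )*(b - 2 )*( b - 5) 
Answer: a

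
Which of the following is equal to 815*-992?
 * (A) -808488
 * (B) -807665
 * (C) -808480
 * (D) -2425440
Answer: C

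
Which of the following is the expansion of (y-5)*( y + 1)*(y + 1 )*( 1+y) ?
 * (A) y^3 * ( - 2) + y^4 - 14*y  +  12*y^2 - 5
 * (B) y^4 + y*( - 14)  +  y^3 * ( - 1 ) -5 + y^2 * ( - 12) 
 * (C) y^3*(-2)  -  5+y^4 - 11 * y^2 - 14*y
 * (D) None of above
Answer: D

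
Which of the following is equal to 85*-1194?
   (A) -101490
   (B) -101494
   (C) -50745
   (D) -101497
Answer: A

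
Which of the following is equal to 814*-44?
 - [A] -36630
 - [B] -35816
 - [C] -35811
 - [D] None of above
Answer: B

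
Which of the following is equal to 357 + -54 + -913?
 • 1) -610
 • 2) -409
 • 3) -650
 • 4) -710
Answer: 1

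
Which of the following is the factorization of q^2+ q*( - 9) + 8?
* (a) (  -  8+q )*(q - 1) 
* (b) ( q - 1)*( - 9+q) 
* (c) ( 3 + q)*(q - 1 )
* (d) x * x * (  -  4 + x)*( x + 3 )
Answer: a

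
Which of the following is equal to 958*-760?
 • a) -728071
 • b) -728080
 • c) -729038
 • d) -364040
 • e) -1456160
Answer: b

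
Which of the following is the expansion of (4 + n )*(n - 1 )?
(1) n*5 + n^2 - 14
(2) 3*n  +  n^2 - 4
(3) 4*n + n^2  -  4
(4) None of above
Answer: 2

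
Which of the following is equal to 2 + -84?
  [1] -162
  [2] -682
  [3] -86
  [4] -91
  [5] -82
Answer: 5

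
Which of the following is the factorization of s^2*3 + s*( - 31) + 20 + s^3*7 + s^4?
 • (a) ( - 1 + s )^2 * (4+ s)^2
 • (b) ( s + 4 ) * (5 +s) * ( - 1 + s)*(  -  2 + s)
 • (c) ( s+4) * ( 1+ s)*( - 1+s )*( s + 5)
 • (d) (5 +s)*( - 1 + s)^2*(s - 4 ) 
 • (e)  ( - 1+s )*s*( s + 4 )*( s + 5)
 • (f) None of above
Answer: f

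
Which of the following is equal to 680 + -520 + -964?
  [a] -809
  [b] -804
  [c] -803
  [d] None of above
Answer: b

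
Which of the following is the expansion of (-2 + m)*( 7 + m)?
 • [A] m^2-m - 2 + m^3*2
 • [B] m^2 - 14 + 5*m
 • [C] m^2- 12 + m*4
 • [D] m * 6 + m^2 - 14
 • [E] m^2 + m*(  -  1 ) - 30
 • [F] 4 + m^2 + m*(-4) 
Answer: B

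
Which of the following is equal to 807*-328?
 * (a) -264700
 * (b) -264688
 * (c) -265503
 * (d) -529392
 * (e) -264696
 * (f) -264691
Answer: e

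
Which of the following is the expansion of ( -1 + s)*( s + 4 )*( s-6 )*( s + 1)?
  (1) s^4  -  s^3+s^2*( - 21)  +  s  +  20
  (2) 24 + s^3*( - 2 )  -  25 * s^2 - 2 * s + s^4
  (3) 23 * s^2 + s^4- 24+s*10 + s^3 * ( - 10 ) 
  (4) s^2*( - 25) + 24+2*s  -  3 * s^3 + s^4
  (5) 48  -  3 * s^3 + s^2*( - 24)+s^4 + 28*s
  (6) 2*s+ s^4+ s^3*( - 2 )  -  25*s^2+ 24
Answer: 6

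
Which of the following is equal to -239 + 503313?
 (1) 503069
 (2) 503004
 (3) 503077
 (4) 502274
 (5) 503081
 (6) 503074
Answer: 6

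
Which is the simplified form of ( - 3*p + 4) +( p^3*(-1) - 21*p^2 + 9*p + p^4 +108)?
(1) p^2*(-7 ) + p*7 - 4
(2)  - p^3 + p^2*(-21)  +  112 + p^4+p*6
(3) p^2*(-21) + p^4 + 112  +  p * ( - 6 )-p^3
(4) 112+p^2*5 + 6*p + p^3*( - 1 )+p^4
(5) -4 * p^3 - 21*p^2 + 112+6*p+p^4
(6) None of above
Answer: 2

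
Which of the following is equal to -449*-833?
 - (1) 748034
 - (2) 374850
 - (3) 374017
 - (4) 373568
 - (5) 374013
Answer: 3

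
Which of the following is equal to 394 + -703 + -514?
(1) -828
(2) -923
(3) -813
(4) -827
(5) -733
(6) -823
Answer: 6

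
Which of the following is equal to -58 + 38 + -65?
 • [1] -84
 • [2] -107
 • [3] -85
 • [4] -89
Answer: 3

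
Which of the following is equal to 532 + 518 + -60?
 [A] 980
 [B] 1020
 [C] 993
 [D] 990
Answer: D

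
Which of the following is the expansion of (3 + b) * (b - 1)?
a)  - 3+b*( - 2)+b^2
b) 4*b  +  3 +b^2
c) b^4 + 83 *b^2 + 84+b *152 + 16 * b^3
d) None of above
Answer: d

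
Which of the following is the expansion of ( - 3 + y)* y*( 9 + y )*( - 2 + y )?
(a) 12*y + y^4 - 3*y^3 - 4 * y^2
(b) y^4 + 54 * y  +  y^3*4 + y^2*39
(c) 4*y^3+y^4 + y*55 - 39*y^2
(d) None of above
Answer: d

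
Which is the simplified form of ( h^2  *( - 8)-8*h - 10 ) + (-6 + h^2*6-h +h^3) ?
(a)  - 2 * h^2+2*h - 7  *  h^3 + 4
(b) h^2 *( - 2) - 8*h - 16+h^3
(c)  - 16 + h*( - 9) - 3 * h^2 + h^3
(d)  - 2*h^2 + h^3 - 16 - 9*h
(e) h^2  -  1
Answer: d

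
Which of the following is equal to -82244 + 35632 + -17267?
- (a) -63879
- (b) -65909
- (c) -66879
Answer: a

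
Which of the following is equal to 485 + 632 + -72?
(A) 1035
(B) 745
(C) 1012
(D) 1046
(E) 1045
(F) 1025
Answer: E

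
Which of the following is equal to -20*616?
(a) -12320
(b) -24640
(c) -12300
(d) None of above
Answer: a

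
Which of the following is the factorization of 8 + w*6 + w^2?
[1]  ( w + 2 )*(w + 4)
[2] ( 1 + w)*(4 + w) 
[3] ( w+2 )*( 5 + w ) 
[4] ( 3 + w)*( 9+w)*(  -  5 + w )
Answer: 1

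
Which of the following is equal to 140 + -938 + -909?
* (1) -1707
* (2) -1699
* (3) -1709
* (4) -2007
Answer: 1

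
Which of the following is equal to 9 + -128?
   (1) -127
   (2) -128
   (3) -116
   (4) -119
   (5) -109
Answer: 4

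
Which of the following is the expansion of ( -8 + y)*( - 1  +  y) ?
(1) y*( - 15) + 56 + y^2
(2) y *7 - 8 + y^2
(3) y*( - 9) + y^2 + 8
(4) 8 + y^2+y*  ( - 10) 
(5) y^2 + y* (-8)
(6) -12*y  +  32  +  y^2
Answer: 3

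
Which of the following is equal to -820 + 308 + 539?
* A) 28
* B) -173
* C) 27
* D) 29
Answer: C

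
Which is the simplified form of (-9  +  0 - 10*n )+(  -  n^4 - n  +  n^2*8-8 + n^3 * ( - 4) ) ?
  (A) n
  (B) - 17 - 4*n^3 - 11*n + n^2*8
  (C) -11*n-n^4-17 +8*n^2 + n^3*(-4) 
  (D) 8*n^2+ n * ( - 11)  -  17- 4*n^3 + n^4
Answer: C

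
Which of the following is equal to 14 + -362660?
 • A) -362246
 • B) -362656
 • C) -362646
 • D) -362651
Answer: C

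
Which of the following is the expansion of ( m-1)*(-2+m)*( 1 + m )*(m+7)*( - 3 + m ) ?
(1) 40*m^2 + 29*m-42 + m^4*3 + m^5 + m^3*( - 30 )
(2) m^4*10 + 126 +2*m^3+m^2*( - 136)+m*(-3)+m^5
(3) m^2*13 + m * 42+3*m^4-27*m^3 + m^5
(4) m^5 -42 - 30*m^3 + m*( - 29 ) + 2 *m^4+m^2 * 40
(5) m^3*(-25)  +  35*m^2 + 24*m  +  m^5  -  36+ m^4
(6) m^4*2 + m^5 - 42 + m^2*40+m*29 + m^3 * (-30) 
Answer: 6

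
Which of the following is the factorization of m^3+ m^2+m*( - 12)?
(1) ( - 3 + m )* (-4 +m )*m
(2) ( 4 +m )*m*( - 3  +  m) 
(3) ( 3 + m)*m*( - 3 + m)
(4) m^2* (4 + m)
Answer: 2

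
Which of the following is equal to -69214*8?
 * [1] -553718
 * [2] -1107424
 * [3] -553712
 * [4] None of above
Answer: 3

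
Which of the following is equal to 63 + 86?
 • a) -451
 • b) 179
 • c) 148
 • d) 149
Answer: d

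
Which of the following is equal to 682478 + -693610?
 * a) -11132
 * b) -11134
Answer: a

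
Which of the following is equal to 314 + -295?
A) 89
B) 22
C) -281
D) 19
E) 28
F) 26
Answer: D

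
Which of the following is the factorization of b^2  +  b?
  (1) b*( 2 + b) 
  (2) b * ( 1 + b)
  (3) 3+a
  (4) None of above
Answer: 2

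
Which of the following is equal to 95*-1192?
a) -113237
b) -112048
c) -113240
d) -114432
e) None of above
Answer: c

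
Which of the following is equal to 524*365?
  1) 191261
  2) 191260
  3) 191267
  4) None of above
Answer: 2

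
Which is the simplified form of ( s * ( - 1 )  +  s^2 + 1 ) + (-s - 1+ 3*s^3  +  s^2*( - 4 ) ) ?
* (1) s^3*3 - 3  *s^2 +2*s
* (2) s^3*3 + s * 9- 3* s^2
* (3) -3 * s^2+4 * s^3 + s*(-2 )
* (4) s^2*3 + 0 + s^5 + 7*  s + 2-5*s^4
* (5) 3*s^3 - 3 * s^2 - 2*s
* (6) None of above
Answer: 5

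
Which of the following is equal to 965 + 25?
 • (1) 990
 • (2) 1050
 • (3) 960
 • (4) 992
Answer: 1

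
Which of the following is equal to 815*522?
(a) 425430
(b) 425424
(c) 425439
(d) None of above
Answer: a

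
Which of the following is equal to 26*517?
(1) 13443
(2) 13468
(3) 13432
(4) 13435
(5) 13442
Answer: 5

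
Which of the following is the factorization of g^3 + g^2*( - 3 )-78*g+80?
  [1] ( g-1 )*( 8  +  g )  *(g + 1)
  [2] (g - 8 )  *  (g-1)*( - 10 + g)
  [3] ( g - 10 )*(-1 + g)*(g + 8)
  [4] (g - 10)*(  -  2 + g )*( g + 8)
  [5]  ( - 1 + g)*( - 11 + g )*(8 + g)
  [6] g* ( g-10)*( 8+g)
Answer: 3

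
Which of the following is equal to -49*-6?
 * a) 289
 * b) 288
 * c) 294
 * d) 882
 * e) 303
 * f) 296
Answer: c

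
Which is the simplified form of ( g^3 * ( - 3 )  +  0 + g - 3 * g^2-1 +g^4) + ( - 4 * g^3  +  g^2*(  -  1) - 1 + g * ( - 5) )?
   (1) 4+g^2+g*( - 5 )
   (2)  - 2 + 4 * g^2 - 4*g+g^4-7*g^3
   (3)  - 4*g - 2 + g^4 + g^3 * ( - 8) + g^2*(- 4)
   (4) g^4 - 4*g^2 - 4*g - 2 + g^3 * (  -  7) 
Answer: 4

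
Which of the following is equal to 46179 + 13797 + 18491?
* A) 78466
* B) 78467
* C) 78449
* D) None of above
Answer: B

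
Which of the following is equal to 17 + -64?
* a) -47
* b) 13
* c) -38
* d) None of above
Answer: a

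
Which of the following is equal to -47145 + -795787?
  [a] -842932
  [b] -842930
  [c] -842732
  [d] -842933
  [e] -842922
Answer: a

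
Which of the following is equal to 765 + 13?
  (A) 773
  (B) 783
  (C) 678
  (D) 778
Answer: D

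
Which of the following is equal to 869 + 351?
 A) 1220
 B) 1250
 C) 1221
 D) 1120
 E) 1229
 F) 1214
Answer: A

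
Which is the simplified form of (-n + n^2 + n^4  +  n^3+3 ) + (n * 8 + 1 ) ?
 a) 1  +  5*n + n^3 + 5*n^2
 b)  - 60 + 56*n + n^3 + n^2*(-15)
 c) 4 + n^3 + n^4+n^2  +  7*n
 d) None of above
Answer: c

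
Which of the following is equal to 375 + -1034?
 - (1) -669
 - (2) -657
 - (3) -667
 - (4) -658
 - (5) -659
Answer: 5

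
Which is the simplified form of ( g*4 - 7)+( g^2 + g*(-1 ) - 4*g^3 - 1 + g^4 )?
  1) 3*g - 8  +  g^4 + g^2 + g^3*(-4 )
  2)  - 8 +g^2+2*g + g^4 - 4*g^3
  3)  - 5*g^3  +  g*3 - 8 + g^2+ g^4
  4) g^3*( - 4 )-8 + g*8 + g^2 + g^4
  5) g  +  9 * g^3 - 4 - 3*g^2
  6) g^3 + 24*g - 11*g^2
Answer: 1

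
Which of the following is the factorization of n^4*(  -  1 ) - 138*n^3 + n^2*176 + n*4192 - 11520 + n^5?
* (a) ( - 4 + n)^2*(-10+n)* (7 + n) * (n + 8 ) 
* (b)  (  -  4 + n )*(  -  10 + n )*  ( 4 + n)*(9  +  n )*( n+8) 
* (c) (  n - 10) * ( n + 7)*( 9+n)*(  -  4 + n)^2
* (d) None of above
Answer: d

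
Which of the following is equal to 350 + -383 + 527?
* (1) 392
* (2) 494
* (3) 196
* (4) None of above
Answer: 2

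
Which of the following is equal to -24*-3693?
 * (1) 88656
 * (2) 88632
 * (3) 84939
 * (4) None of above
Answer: 2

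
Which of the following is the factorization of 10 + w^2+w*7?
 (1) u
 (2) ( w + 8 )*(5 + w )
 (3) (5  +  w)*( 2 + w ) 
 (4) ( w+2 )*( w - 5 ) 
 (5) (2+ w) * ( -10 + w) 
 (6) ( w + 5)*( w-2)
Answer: 3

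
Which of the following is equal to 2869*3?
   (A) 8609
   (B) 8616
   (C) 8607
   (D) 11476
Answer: C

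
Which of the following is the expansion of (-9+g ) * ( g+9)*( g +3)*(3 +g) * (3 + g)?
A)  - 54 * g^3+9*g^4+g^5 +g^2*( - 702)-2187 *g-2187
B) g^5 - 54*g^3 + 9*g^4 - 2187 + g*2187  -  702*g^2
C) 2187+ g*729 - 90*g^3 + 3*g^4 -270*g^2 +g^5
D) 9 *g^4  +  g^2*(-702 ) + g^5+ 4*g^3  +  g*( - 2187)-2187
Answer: A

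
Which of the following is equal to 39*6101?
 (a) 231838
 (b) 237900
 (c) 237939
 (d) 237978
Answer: c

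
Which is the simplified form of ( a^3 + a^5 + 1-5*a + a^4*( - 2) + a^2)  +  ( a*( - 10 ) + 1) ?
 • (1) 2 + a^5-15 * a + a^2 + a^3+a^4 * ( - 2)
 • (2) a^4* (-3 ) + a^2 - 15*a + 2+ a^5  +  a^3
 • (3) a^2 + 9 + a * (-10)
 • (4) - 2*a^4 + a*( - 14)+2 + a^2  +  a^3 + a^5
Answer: 1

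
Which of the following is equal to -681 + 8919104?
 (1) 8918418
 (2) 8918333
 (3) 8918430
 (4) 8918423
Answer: 4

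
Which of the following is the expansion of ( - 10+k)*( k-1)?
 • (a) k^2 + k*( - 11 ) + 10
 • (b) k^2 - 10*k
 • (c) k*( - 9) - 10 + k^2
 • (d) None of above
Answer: a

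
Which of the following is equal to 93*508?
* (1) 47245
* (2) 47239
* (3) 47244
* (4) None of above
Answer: 3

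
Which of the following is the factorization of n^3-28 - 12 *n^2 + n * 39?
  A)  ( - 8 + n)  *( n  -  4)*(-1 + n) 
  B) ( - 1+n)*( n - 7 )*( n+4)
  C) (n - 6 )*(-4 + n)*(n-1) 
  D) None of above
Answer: D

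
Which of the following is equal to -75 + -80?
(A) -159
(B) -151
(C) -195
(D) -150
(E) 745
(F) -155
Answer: F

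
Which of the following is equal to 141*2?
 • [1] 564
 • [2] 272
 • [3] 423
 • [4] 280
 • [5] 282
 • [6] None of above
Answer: 5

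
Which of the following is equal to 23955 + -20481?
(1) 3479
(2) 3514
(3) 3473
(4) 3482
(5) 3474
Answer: 5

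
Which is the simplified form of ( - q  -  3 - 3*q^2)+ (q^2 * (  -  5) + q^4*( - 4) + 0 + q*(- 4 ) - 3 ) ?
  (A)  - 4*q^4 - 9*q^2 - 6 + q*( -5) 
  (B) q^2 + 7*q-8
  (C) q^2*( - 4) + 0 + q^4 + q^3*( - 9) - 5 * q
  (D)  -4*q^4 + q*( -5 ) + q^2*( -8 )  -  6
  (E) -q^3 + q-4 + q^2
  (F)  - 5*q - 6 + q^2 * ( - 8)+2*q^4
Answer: D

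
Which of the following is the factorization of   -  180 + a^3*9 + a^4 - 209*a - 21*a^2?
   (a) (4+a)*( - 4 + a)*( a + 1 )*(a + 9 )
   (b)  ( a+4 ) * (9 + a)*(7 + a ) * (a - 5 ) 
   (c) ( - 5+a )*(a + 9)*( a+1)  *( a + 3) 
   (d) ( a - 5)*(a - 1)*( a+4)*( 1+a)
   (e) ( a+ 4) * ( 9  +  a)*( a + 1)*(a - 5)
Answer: e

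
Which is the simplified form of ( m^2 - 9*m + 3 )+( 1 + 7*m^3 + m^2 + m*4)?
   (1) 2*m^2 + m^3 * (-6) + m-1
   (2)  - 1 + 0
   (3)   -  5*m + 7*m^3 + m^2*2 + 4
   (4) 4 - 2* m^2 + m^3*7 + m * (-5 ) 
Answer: 3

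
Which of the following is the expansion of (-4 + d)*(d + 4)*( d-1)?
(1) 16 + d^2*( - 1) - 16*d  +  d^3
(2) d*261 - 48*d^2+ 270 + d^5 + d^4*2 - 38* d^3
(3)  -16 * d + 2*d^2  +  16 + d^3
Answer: 1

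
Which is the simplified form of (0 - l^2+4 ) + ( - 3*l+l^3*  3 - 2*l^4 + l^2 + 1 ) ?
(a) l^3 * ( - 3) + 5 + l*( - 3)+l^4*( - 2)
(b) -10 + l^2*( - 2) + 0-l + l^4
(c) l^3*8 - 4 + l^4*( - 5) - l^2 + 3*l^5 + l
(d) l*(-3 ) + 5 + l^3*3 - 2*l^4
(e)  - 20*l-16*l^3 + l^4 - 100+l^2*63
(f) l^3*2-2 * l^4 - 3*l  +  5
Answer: d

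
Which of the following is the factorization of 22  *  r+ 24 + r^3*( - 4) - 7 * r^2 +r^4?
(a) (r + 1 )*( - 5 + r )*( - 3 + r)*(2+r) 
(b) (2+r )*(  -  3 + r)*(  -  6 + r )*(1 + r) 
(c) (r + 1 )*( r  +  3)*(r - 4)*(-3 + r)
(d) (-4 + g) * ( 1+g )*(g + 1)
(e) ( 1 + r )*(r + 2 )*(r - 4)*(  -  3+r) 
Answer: e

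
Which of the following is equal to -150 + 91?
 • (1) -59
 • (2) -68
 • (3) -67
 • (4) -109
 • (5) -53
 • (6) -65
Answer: 1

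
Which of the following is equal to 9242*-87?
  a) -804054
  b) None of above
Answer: a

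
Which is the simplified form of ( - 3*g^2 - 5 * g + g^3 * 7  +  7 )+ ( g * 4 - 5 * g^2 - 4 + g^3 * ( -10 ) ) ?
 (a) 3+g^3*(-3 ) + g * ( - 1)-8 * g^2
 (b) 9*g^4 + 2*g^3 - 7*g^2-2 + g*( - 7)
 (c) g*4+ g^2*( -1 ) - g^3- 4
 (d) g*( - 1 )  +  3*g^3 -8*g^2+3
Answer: a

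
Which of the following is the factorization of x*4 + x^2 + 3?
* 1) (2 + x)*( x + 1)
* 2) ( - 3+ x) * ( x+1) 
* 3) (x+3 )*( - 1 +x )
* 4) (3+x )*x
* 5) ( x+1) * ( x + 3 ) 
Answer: 5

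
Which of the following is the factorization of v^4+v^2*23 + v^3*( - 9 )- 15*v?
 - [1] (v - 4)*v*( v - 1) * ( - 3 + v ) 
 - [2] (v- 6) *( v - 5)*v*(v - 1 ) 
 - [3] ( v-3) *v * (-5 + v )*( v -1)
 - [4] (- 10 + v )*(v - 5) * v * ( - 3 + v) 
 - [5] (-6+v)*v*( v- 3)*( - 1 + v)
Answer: 3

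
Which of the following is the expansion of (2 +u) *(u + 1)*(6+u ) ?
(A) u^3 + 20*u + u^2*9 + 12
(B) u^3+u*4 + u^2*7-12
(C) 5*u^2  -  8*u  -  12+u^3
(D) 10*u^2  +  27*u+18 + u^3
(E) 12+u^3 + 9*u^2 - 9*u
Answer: A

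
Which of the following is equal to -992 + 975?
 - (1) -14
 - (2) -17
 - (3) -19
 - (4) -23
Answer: 2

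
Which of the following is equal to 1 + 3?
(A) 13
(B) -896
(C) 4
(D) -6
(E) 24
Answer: C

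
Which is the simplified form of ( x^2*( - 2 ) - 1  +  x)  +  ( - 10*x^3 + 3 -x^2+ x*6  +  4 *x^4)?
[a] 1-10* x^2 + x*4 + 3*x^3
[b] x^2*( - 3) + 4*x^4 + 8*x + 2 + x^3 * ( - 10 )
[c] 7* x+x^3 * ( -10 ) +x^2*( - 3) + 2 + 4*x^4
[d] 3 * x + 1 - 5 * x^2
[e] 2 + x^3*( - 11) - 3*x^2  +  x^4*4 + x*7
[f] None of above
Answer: c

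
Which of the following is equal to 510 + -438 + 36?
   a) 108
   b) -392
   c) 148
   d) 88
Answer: a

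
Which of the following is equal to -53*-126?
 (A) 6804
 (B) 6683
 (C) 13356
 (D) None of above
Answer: D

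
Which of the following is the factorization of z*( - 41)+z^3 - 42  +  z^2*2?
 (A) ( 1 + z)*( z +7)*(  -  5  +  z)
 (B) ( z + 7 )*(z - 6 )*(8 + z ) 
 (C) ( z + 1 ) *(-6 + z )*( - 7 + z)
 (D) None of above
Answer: D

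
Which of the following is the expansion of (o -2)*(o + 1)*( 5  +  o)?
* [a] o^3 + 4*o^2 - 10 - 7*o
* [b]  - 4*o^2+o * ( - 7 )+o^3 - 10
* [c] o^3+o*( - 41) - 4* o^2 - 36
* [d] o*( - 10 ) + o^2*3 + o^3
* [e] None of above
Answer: a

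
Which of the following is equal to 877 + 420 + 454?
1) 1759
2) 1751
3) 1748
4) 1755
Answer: 2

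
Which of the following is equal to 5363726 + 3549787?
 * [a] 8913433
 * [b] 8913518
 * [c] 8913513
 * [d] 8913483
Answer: c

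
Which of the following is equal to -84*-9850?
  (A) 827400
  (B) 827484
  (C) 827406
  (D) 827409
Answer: A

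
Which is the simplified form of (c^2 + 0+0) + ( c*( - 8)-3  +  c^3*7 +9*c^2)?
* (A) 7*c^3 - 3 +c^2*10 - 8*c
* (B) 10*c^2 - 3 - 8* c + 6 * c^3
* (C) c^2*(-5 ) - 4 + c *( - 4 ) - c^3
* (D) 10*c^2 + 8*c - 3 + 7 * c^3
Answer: A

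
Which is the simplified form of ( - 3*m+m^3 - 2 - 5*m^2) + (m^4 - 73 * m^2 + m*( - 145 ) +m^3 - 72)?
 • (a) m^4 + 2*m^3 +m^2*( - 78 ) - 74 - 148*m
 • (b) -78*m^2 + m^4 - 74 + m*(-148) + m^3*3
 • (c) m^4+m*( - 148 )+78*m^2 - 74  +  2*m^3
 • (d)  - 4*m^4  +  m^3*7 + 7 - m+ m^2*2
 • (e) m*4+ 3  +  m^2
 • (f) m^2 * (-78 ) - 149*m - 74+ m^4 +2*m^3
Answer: a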